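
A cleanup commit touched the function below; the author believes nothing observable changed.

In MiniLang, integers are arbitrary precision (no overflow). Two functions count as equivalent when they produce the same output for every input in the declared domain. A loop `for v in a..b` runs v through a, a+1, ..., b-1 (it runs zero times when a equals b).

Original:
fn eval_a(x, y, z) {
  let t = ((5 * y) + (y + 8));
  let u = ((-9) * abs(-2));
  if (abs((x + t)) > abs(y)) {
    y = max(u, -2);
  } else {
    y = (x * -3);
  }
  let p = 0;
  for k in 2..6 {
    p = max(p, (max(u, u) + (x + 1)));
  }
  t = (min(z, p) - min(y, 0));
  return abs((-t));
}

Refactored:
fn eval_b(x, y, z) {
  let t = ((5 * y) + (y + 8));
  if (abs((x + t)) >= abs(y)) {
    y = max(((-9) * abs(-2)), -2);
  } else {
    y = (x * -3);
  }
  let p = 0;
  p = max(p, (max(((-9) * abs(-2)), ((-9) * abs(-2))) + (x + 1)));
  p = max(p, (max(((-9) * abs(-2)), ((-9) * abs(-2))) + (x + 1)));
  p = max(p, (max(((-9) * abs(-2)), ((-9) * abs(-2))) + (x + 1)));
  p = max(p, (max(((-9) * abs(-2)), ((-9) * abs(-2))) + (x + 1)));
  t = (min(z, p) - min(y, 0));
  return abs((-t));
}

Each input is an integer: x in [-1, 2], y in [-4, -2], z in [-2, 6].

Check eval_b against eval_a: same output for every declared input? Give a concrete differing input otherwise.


Try x=2, y=-2, z=-2.
eval_a: t = -4; u = -18; (abs((x + t)) > abs(y)) -> false; y = -6; p = 0; [k=2]; p = 0; [k=3]; p = 0; [k=4]; p = 0; [k=5]; p = 0; t = 4; return 4
eval_b: t = -4; (abs((x + t)) >= abs(y)) -> true; y = -2; p = 0; p = 0; p = 0; p = 0; p = 0; t = 0; return 0
4 != 0, so the rewrite changes behavior.
verdict: not equivalent; witness: x=2, y=-2, z=-2


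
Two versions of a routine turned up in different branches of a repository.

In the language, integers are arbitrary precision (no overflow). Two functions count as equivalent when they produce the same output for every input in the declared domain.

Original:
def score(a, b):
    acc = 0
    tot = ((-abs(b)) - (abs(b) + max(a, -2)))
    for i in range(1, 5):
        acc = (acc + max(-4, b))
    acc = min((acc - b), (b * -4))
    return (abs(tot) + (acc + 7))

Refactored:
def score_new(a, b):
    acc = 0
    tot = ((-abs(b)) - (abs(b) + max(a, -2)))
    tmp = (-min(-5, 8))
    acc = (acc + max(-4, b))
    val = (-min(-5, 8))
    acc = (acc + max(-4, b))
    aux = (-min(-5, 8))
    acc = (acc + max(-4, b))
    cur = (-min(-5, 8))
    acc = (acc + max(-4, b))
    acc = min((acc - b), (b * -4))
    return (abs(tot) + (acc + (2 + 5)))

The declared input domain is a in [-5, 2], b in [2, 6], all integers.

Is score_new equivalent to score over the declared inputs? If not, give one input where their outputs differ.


Behavior is preserved: although statement counts differ, arithmetic usage differs, local variable names differ, min/max/abs usage differs, loop structure differs, constant usage differs, the outputs never diverge.
Spot check at a=-2, b=3 — score: acc=0, then tot=-4, then (i=1), then acc=3, then (i=2), then acc=6, then (i=3), then acc=9, then (i=4), then acc=12, then acc=-12, then returns -1. score_new: acc=0, then tot=-4, then tmp=5, then acc=3, then val=5, then acc=6, then aux=5, then acc=9, then cur=5, then acc=12, then acc=-12, then returns -1. Both give -1.
Across all 40 domain points the two functions coincide.
verdict: equivalent


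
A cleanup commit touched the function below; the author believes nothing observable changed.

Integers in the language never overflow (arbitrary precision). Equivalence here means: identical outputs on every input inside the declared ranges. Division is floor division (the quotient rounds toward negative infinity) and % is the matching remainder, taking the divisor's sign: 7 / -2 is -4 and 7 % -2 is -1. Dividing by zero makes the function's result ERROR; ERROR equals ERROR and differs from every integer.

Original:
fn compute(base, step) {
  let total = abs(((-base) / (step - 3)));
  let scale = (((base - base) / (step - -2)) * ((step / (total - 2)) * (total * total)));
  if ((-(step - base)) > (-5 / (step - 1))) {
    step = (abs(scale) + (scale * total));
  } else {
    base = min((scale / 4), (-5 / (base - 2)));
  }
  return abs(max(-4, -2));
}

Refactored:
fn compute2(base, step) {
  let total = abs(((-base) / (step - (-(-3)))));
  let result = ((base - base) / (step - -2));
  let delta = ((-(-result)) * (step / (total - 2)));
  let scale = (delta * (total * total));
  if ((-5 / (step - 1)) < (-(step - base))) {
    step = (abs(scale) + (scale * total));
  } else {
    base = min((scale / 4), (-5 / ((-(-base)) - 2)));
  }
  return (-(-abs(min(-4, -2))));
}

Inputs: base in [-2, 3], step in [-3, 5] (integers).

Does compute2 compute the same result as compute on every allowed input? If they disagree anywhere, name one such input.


Input base=-2, step=-3: 2 from compute versus 4 from compute2.
verdict: not equivalent; witness: base=-2, step=-3


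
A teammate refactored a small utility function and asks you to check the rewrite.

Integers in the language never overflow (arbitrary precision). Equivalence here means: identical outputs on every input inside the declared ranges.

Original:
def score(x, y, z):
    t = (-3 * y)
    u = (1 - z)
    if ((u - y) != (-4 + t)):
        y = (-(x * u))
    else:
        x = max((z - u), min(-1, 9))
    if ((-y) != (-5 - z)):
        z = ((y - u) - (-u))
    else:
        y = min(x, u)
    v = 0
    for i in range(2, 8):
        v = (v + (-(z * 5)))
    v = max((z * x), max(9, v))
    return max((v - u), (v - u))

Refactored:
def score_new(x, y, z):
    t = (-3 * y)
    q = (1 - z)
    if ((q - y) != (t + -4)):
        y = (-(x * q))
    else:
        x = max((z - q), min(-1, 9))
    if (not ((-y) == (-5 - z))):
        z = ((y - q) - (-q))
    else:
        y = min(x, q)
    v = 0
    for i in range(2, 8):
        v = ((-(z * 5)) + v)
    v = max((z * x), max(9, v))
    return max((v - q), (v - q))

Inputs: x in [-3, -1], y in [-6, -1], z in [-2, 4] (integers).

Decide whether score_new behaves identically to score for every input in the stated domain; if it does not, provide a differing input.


This is a faithful refactor — local variable names differ; boolean connective usage differs; comparison usage differs, but the computed results match everywhere.
One worked example (x=-2, y=-6, z=2) — score: t=18, then u=-1, then ((u - y) != (-4 + t)) is true, then y=-2, then ((-y) != (-5 - z)) is true, then z=-2, then v=0, then (i=2), then v=10, then (i=3), then v=20, then (i=4), then v=30, then (i=5), then v=40, then (i=6), then v=50, then (i=7), then v=60, then v=60, then returns 61; score_new: t=18, then q=-1, then ((q - y) != (t + -4)) is true, then y=-2, then (not ((-y) == (-5 - z))) is true, then z=-2, then v=0, then (i=2), then v=10, then (i=3), then v=20, then (i=4), then v=30, then (i=5), then v=40, then (i=6), then v=50, then (i=7), then v=60, then v=60, then returns 61; agreement on 61.
Checked all 126 inputs in the declared domain: the outputs agree on every one.
verdict: equivalent


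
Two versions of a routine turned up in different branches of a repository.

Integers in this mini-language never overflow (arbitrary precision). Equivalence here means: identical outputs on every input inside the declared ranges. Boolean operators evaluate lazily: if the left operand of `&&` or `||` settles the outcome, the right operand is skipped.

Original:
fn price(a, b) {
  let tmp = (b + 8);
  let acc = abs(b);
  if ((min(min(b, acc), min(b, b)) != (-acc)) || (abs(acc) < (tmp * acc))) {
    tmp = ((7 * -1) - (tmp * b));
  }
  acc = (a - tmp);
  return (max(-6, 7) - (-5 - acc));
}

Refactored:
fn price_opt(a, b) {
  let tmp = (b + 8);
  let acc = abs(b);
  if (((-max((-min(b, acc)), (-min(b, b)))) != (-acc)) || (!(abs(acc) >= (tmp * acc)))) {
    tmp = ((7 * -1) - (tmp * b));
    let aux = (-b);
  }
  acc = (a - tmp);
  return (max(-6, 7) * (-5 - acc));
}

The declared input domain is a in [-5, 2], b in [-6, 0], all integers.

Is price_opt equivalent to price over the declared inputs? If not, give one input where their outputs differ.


Run the pair on a=-5, b=-6.
price: tmp=2, then acc=6, then ((min(min(b, acc), min(b, b)) != (-acc)) || (abs(acc) < (tmp * acc))) is true, then tmp=5, then acc=-10, then returns 2
price_opt: tmp=2, then acc=6, then (((-max((-min(b, acc)), (-min(b, b)))) != (-acc)) || (!(abs(acc) >= (tmp * acc)))) is true, then tmp=5, then aux=6, then acc=-10, then returns 35
2 != 35, so the rewrite changes behavior.
verdict: not equivalent; witness: a=-5, b=-6


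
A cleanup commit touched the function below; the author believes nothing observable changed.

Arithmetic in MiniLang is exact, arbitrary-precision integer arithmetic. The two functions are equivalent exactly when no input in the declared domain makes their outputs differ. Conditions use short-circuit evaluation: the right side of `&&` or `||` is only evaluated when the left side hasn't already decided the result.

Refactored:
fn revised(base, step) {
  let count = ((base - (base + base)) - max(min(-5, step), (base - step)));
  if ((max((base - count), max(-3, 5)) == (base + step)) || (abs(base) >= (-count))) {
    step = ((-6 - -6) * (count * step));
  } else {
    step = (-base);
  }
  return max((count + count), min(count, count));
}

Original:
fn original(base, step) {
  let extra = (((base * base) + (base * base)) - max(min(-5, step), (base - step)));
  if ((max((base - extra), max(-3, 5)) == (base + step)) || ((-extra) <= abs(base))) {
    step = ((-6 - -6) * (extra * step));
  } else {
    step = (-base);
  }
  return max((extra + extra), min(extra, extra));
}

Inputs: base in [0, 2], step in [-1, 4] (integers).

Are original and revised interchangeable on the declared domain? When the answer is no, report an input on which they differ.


These are not equivalent — on base=1, step=-1 the outputs split (0 vs -3).
original: extra = 0; ((max((base - extra), max(-3, 5)) == (base + step)) || ((-extra) <= abs(base))) -> true; step = 0; return 0
revised: count = -3; ((max((base - count), max(-3, 5)) == (base + step)) || (abs(base) >= (-count))) -> false; step = -1; return -3
verdict: not equivalent; witness: base=1, step=-1


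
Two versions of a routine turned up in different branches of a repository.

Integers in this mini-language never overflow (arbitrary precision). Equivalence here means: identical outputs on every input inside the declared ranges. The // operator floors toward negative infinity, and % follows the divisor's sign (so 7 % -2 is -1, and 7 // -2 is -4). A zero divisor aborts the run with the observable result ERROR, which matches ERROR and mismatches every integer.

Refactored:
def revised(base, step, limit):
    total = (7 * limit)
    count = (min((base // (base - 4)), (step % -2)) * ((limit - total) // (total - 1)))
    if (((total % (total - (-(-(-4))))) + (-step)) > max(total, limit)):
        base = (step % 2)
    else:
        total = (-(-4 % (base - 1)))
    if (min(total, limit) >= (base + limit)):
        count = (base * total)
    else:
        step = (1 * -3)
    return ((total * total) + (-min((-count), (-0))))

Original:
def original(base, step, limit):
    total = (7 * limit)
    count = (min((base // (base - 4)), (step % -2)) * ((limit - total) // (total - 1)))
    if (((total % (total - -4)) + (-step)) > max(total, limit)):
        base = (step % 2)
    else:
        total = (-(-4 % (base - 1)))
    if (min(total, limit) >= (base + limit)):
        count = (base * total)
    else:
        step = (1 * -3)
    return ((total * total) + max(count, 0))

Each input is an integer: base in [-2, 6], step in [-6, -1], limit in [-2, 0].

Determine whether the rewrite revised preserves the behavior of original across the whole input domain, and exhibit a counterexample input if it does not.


Although min/max/abs usage differs, 162/162 inputs agree.
verdict: equivalent


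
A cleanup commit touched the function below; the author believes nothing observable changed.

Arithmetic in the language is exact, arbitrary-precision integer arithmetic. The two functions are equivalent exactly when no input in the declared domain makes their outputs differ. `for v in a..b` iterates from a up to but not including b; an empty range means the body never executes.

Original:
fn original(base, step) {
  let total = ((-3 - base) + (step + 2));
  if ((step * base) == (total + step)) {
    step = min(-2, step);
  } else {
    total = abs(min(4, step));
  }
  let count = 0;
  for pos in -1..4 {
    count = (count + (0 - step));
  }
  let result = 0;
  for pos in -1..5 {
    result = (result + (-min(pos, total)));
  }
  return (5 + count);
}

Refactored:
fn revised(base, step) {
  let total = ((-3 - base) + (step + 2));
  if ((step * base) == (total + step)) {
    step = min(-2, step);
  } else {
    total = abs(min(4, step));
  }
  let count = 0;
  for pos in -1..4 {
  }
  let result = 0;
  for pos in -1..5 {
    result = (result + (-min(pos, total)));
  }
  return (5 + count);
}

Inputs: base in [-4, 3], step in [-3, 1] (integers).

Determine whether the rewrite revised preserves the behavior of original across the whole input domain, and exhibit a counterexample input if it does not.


At base=-4, step=-3: original gives 20, revised gives 5.
verdict: not equivalent; witness: base=-4, step=-3


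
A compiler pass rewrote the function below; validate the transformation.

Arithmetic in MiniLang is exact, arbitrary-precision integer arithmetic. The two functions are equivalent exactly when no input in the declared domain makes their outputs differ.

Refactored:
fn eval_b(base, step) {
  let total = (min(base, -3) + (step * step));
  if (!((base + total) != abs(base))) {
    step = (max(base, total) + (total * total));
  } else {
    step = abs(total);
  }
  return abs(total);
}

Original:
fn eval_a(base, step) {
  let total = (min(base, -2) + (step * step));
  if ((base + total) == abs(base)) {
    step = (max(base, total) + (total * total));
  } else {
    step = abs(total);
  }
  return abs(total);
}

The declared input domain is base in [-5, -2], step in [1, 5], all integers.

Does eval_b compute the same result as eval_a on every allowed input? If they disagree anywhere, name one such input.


Try base=-2, step=1.
eval_a: total = -1; ((base + total) == abs(base)) -> false; step = 1; return 1
eval_b: total = -2; (!((base + total) != abs(base))) -> false; step = 2; return 2
1 != 2, so the rewrite changes behavior.
verdict: not equivalent; witness: base=-2, step=1


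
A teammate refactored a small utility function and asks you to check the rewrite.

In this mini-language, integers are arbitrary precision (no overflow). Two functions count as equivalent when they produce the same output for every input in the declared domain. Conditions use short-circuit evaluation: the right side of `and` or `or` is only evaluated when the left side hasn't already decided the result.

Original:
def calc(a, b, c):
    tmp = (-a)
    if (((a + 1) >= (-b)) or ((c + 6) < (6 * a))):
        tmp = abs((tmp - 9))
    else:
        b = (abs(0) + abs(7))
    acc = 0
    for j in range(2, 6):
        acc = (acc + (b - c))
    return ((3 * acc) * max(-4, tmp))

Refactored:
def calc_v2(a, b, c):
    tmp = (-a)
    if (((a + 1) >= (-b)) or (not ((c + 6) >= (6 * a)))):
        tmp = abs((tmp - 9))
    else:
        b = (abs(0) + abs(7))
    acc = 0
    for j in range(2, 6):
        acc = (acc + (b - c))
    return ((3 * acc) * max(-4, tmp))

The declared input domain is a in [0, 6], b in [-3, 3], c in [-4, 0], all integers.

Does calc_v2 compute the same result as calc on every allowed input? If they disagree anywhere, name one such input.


The two versions differ — the changes include boolean connective usage differs; comparison usage differs.
One worked example (a=3, b=-2, c=-4) — calc: tmp becomes -3; next (((a + 1) >= (-b)) or ((c + 6) < (6 * a))) evaluates to true; next tmp becomes 12; next acc becomes 0; next at j=2:; next acc becomes 2; next at j=3:; next acc becomes 4; next at j=4:; next acc becomes 6; next at j=5:; next acc becomes 8; next final value 288; calc_v2: tmp becomes -3; next (((a + 1) >= (-b)) or (not ((c + 6) >= (6 * a)))) evaluates to true; next tmp becomes 12; next acc becomes 0; next at j=2:; next acc becomes 2; next at j=3:; next acc becomes 4; next at j=4:; next acc becomes 6; next at j=5:; next acc becomes 8; next final value 288; agreement on 288.
An exhaustive pass over the 245 declared inputs shows identical outputs.
verdict: equivalent


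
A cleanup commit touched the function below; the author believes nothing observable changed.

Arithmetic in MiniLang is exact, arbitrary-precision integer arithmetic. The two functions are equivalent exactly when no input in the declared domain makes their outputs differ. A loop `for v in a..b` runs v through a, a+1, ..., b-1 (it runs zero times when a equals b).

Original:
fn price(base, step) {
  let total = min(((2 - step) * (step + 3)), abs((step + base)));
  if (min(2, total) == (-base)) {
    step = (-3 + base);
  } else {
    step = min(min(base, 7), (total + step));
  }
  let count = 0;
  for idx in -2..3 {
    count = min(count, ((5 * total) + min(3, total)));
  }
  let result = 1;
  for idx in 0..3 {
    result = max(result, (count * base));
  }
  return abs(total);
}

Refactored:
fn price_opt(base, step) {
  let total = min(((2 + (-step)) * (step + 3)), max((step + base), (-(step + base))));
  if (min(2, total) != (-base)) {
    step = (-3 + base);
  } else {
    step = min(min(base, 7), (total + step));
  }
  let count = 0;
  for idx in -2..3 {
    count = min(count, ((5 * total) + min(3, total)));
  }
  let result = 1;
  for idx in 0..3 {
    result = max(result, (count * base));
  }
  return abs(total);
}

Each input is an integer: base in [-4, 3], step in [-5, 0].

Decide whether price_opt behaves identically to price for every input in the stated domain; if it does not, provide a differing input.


Equivalent. The suspicious edit (`(min(2, total) == (-base))` became `(min(2, total) != (-base))`) never changes the result for any input inside the declared domain.
Every one of the 48 inputs gives matching results.
As a probe, take base=-1, step=0: price runs total = 1; (min(2, total) == (-base)) -> true; step = -4; count = 0; [idx=-2]; count = 0; [idx=-1]; count = 0; [idx=0]; count = 0; [idx=1]; count = 0; [idx=2]; count = 0; result = 1; [idx=0]; result = 1; [idx=1]; result = 1; [idx=2]; result = 1; return 1; price_opt runs total = 1; (min(2, total) != (-base)) -> false; step = -1; count = 0; [idx=-2]; count = 0; [idx=-1]; count = 0; [idx=0]; count = 0; [idx=1]; count = 0; [idx=2]; count = 0; result = 1; [idx=0]; result = 1; [idx=1]; result = 1; [idx=2]; result = 1; return 1; both end at 1.
verdict: equivalent


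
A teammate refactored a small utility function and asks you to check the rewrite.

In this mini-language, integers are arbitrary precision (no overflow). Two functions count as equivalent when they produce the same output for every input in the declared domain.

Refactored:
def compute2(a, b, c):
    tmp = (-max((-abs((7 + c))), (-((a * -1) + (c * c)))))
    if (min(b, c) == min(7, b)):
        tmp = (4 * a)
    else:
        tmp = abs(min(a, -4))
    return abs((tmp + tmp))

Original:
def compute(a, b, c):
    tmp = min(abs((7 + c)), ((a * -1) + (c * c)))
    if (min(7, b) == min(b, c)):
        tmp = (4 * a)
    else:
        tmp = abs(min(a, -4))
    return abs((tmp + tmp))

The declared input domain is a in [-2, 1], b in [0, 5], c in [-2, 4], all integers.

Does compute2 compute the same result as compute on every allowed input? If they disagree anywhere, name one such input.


Reading the diff, among the changes: min/max/abs usage differs.
As a probe, take a=0, b=2, c=0: compute runs tmp = 0; (min(7, b) == min(b, c)) -> false; tmp = 4; return 8; compute2 runs tmp = 0; (min(b, c) == min(7, b)) -> false; tmp = 4; return 8; both end at 8.
An exhaustive pass over the 168 declared inputs shows identical outputs.
verdict: equivalent


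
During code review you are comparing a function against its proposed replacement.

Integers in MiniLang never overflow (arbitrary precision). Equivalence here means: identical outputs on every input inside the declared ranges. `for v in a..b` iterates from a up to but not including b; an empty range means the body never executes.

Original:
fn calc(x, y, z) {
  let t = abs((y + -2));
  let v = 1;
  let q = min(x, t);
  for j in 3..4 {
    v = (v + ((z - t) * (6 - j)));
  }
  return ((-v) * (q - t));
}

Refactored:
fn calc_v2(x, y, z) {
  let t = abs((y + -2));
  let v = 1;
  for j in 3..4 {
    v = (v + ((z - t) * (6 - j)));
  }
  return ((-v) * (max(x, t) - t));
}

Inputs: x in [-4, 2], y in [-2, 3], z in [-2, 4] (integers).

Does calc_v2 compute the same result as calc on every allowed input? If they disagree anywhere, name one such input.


Consider the input x=-4, y=-2, z=-2.
calc: t := 4 | v := 1 | q := -4 | iter j=3: | v := -17 | result -136
calc_v2: t := 4 | v := 1 | iter j=3: | v := -17 | result 0
-136 != 0, so the rewrite changes behavior.
verdict: not equivalent; witness: x=-4, y=-2, z=-2


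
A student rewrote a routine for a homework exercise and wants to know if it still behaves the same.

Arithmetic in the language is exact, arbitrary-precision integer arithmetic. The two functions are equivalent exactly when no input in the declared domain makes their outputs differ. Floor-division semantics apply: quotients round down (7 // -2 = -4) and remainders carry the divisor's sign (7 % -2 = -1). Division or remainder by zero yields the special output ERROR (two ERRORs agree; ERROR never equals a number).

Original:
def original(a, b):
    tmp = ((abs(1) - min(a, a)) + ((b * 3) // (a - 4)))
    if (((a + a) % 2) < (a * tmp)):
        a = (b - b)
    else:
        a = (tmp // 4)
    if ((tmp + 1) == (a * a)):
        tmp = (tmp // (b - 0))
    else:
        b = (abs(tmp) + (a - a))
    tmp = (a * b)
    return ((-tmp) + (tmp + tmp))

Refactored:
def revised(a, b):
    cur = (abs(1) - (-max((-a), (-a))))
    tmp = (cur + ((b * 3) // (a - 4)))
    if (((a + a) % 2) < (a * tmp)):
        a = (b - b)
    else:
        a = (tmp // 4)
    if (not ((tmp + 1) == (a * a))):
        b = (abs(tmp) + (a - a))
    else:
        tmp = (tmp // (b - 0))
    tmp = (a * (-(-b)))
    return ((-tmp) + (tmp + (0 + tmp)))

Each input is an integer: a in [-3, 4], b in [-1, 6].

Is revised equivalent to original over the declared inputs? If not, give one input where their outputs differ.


Equivalent — the differences include statement counts differ; and constant usage differs; and local variable names differ; and boolean connective usage differs; and arithmetic usage differs; and min/max/abs usage differs, yet no declared input distinguishes the two.
One worked example (a=2, b=5) — original: tmp = -9; (((a + a) % 2) < (a * tmp)) -> false; a = -3; ((tmp + 1) == (a * a)) -> false; b = 9; tmp = -27; return -27; revised: cur = -1; tmp = -9; (((a + a) % 2) < (a * tmp)) -> false; a = -3; (not ((tmp + 1) == (a * a))) -> true; b = 9; tmp = -27; return -27; agreement on -27.
Across all 64 domain points the two functions coincide.
verdict: equivalent


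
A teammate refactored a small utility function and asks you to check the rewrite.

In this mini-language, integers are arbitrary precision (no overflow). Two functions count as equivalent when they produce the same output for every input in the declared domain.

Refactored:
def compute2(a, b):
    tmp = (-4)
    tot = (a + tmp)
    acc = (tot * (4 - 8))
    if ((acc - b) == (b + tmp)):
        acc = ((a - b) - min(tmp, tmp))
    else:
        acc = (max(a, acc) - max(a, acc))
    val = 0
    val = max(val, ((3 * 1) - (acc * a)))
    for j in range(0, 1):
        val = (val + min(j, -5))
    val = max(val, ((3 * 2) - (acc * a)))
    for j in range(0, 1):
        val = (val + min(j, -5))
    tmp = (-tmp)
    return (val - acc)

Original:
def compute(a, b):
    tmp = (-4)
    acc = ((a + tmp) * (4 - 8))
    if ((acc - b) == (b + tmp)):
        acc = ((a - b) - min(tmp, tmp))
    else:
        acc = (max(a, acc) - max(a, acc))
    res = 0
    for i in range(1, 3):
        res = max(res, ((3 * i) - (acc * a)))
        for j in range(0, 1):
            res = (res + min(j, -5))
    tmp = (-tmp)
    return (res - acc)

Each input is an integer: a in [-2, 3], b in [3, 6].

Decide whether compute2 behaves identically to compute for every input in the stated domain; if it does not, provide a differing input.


The two are interchangeable: constant usage differs; and statement counts differ; and arithmetic usage differs; and loop structure differs; and min/max/abs usage differs; and local variable names differ, and every declared input agrees.
As a probe, take a=-2, b=5: compute runs tmp becomes -4; next acc becomes 24; next ((acc - b) == (b + tmp)) evaluates to false; next acc becomes 0; next res becomes 0; next at i=1:; next res becomes 3; next at j=0:; next res becomes -2; next at i=2:; next res becomes 6; next at j=0:; next res becomes 1; next tmp becomes 4; next final value 1; compute2 runs tmp becomes -4; next tot becomes -6; next acc becomes 24; next ((acc - b) == (b + tmp)) evaluates to false; next acc becomes 0; next val becomes 0; next val becomes 3; next at j=0:; next val becomes -2; next val becomes 6; next at j=0:; next val becomes 1; next tmp becomes 4; next final value 1; both end at 1.
Checked all 24 inputs in the declared domain: the outputs agree on every one.
verdict: equivalent


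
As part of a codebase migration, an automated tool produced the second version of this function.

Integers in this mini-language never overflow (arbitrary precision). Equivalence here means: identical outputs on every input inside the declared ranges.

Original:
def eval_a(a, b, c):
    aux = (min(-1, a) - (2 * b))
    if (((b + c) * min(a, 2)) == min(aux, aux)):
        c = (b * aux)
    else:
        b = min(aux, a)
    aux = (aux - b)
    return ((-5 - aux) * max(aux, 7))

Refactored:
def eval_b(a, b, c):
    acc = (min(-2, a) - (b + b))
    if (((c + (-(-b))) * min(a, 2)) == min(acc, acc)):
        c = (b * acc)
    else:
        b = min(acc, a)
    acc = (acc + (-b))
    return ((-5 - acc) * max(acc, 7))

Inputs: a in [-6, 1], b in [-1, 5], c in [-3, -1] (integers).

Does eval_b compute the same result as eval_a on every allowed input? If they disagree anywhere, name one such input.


Evaluate both at a=-1, b=-1, c=-3.
eval_a: aux=1, then (((b + c) * min(a, 2)) == min(aux, aux)) is false, then b=-1, then aux=2, then returns -49
eval_b: acc=0, then (((c + (-(-b))) * min(a, 2)) == min(acc, acc)) is false, then b=-1, then acc=1, then returns -42
-49 != -42, so the rewrite changes behavior.
verdict: not equivalent; witness: a=-1, b=-1, c=-3


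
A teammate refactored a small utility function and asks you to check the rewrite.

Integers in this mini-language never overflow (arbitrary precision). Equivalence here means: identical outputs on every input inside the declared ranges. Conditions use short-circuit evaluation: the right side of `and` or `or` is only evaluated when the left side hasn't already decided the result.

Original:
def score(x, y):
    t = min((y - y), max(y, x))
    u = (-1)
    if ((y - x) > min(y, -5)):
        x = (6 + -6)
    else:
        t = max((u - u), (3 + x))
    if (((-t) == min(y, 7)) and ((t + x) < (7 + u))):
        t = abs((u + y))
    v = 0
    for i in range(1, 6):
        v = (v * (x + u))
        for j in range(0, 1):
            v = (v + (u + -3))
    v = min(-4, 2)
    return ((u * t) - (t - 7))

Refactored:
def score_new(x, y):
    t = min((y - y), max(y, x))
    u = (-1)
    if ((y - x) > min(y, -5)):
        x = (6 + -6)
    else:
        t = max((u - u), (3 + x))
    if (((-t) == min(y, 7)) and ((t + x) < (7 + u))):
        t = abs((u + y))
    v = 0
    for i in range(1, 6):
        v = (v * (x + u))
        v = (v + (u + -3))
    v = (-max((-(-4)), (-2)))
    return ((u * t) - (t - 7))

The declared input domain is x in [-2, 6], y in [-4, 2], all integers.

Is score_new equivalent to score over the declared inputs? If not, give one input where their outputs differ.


Changes here: statement counts differ; local variable names differ; min/max/abs usage differs; loop structure differs; the full 63-point sweep finds no disagreement.
verdict: equivalent


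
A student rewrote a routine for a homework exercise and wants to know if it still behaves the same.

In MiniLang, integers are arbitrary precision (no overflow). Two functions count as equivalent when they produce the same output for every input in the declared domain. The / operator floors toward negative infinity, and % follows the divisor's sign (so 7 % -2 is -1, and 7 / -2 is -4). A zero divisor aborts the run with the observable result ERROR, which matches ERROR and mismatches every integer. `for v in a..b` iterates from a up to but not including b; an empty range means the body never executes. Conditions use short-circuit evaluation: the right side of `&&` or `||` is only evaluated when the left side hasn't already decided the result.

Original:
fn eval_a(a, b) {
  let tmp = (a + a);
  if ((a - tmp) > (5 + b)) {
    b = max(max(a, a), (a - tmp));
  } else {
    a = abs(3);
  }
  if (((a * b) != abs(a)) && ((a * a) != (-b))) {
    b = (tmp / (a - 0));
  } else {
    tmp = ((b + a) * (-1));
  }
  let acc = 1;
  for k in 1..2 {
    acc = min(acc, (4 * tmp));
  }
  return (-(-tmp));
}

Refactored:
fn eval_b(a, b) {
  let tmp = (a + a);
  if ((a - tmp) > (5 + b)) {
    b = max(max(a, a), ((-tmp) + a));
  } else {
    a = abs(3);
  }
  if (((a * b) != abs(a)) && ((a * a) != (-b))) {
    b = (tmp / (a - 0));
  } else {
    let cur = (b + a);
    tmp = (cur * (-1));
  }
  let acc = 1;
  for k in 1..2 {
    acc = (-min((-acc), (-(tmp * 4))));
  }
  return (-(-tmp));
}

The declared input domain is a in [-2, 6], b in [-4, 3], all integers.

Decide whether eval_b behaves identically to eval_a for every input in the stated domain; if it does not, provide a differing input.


One difference looks behavioral, but it never changes the outcome for any declared input.
Tracing a=6, b=-3: eval_a: tmp := 12 | ((a - tmp) > (5 + b)): false | a := 3 | (((a * b) != abs(a)) && ((a * a) != (-b))): true | b := 4 | acc := 1 | iter k=1: | acc := 1 | result 12 | eval_b: tmp := 12 | ((a - tmp) > (5 + b)): false | a := 3 | (((a * b) != abs(a)) && ((a * a) != (-b))): true | b := 4 | acc := 1 | iter k=1: | acc := 48 | result 12 — matching result 12.
Sweeping the whole domain (72 inputs) finds no disagreement.
verdict: equivalent


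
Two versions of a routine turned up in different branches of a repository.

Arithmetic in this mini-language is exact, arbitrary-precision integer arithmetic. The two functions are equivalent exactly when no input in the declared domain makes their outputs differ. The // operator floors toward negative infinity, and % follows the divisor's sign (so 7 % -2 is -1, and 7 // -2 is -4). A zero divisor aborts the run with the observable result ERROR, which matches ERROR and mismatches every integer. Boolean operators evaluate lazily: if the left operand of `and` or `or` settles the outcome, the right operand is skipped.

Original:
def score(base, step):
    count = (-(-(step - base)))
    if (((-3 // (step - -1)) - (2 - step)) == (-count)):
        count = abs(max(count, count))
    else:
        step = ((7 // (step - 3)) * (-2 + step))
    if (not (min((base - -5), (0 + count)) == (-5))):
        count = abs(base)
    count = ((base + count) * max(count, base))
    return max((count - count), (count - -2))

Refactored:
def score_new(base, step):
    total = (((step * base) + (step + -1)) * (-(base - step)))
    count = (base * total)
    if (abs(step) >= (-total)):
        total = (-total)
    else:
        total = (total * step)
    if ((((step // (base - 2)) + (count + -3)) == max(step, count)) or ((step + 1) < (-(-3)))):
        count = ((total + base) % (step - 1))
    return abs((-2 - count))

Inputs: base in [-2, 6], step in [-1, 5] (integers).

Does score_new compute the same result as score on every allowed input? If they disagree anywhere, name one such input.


Try base=-2, step=-1.
score: count becomes 1; next hits division by zero so the output is ERROR
score_new: total becomes 0; next count becomes 0; next (abs(step) >= (-total)) evaluates to true; next total becomes 0; next ((((step // (base - 2)) + (count + -3)) == max(step, count)) or ((step + 1) < (-(-3)))) evaluates to true; next count becomes 0; next final value 2
ERROR and 2 differ, so these are not the same function on this domain.
verdict: not equivalent; witness: base=-2, step=-1


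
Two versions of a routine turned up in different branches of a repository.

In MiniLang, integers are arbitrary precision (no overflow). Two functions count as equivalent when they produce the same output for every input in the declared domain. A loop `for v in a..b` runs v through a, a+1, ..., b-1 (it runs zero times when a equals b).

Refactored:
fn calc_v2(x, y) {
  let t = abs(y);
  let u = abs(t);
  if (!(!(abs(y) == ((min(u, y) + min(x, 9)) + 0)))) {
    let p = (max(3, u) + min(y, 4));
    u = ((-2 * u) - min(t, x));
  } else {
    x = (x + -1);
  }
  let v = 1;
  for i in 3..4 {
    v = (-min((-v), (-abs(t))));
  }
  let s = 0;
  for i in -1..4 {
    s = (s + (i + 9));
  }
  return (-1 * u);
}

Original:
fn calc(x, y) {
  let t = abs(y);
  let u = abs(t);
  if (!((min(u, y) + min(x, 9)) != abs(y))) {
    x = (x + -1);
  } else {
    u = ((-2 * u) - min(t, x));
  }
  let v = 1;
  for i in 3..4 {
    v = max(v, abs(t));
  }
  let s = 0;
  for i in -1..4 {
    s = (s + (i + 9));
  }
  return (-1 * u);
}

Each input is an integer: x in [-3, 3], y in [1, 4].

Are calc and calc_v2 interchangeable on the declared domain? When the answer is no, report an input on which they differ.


These are not equivalent — on x=-3, y=2 the outputs split (1 vs -2).
calc: t becomes 2; next u becomes 2; next (!((min(u, y) + min(x, 9)) != abs(y))) evaluates to false; next u becomes -1; next v becomes 1; next at i=3:; next v becomes 2; next s becomes 0; next at i=-1:; next s becomes 8; next at i=0:; next s becomes 17; next at i=1:; next s becomes 27; next at i=2:; next s becomes 38; next at i=3:; next s becomes 50; next final value 1
calc_v2: t becomes 2; next u becomes 2; next (!(!(abs(y) == ((min(u, y) + min(x, 9)) + 0)))) evaluates to false; next x becomes -4; next v becomes 1; next at i=3:; next v becomes 2; next s becomes 0; next at i=-1:; next s becomes 8; next at i=0:; next s becomes 17; next at i=1:; next s becomes 27; next at i=2:; next s becomes 38; next at i=3:; next s becomes 50; next final value -2
verdict: not equivalent; witness: x=-3, y=2


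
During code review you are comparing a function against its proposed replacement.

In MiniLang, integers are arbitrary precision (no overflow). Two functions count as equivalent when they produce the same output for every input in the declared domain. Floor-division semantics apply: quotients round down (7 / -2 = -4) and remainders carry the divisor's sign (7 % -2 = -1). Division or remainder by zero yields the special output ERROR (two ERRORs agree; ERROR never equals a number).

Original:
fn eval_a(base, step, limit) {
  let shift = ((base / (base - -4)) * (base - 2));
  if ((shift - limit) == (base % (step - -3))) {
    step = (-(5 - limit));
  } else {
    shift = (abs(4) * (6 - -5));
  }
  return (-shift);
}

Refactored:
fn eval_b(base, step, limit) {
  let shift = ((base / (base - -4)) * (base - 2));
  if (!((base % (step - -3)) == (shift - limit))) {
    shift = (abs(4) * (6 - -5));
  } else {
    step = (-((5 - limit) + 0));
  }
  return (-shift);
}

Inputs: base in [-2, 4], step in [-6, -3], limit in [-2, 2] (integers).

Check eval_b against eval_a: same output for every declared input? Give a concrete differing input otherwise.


The two versions differ — the changes include boolean connective usage differs; also arithmetic usage differs; also constant usage differs.
One worked example (base=4, step=-6, limit=-2) — eval_a: shift becomes 0; next ((shift - limit) == (base % (step - -3))) evaluates to false; next shift becomes 44; next final value -44; eval_b: shift becomes 0; next (!((base % (step - -3)) == (shift - limit))) evaluates to true; next shift becomes 44; next final value -44; agreement on -44.
Every one of the 140 inputs gives matching results.
verdict: equivalent


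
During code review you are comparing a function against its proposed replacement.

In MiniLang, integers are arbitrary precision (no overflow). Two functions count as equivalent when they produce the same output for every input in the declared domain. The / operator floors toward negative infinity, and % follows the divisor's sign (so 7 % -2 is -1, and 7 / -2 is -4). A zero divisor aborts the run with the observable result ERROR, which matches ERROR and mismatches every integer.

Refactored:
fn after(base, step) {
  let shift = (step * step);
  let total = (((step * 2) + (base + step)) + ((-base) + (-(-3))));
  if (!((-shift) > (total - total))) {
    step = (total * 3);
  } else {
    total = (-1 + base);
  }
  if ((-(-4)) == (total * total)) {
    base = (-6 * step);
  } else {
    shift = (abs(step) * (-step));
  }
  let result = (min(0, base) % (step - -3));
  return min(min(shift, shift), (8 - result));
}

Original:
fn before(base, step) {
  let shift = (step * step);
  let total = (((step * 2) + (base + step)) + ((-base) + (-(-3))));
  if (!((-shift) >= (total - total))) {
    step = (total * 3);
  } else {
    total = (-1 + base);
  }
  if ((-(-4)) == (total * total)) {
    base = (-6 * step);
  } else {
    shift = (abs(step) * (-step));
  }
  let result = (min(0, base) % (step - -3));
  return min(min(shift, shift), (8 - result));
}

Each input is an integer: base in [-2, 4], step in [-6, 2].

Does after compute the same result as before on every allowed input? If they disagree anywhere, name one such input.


base=-2, step=0 yields 0 from before but -81 from after.
verdict: not equivalent; witness: base=-2, step=0


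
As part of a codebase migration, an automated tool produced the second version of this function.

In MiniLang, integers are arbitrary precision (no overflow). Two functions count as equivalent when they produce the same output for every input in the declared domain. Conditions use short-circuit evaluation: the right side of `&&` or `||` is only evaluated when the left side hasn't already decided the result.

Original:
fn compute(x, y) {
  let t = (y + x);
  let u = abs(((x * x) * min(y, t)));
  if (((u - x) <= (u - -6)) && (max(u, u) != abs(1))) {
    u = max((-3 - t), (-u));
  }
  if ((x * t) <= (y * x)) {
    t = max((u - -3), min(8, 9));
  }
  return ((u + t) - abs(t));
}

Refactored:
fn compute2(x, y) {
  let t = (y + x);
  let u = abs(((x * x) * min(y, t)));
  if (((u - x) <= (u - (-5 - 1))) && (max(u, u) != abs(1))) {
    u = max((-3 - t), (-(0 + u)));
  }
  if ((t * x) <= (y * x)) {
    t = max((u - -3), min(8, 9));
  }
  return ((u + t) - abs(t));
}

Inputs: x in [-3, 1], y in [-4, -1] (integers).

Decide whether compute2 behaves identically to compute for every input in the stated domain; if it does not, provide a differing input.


Reading the diff, among the changes: constant usage differs; and arithmetic usage differs.
Tracing x=1, y=-3: compute: t=-2, then u=3, then (((u - x) <= (u - -6)) && (max(u, u) != abs(1))) is true, then u=-1, then ((x * t) <= (y * x)) is false, then returns -5 | compute2: t=-2, then u=3, then (((u - x) <= (u - (-5 - 1))) && (max(u, u) != abs(1))) is true, then u=-1, then ((t * x) <= (y * x)) is false, then returns -5 — matching result -5.
An exhaustive pass over the 20 declared inputs shows identical outputs.
verdict: equivalent


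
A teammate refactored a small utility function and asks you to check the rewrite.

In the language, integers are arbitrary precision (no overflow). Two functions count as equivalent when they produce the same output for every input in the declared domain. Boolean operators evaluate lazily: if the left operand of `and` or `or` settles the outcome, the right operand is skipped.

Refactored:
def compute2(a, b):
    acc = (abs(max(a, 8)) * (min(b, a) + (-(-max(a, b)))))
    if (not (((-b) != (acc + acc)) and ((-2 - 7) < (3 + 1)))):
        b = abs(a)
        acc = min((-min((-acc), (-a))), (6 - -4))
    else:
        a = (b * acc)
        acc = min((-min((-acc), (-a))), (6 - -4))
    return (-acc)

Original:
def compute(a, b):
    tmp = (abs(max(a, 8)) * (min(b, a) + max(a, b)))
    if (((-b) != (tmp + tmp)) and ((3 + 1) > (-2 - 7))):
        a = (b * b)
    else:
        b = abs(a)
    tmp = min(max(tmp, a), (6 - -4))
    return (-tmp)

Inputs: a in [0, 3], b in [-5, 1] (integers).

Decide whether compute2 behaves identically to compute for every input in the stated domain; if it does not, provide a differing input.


These are not equivalent — on a=0, b=-3 the outputs split (-9 vs -10).
compute: tmp = -24; (((-b) != (tmp + tmp)) and ((3 + 1) > (-2 - 7))) -> true; a = 9; tmp = 9; return -9
compute2: acc = -24; (not (((-b) != (acc + acc)) and ((-2 - 7) < (3 + 1)))) -> false; a = 72; acc = 10; return -10
verdict: not equivalent; witness: a=0, b=-3
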